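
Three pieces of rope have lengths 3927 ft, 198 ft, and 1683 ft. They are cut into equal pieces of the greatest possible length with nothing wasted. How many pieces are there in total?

176

Piece length = gcd(3927, 198, 1683).
3927 = 3 × 7 × 11 × 17
198 = 2 × 3^2 × 11
1683 = 3^2 × 11 × 17
gcd(3927, 198, 1683) = 3 × 11 = 33.
Total pieces = 3927/33 + 198/33 + 1683/33 = 119 + 6 + 51 = 176.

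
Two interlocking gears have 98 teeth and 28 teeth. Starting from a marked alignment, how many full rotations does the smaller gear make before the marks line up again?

7 rotations

All finish a whole number of cycles simultaneously at t = LCM of the periods.
98 = 2 × 7^2
28 = 2^2 × 7
LCM(98, 28) = 2^2 × 7^2 = 196.
Rotations for period 28: 196 / 28 = 7.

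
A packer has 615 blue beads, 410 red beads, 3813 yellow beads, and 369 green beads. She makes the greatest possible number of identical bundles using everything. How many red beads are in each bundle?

Number of bundles = gcd(615, 410, 3813, 369).
615 = 3 × 5 × 41
410 = 2 × 5 × 41
3813 = 3 × 31 × 41
369 = 3^2 × 41
gcd(615, 410, 3813, 369) = 41.
red beads per bundle = 410 / 41 = 10.

10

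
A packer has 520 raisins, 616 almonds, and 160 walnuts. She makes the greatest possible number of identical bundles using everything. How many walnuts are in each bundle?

Number of bundles = gcd(520, 616, 160).
520 = 2^3 × 5 × 13
616 = 2^3 × 7 × 11
160 = 2^5 × 5
gcd(520, 616, 160) = 2^3 = 8.
walnuts per bundle = 160 / 8 = 20.

20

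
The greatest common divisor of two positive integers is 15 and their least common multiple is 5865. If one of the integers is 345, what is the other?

255

For two integers, gcd × lcm = product, so the other is (15 × 5865) / 345 = 87975 / 345 = 255.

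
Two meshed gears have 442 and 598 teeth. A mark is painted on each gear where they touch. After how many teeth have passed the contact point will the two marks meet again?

The first simultaneous occurrence is after LCM of the individual periods.
442 = 2 × 13 × 17
598 = 2 × 13 × 23
LCM(442, 598) = 2 × 13 × 17 × 23 = 10166.

10166 teeth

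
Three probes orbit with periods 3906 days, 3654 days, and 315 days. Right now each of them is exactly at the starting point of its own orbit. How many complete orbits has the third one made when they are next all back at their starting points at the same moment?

The first common completion time is the LCM of the periods.
3906 = 2 × 3^2 × 7 × 31
3654 = 2 × 3^2 × 7 × 29
315 = 3^2 × 5 × 7
LCM(3906, 3654, 315) = 2 × 3^2 × 5 × 7 × 29 × 31 = 566370.
Orbits for period 315: 566370 / 315 = 1798.

1798 orbits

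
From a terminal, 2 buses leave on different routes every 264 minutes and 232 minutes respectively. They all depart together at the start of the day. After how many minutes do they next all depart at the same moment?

We need the least common multiple of the intervals.
264 = 2^3 × 3 × 11
232 = 2^3 × 29
LCM(264, 232) = 2^3 × 3 × 11 × 29 = 7656.

7656 minutes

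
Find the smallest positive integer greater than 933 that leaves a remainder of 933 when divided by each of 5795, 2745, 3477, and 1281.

N − 933 must be a common multiple of 5795, 2745, 3477, and 1281.
5795 = 5 × 19 × 61
2745 = 3^2 × 5 × 61
3477 = 3 × 19 × 61
1281 = 3 × 7 × 61
LCM(5795, 2745, 3477, 1281) = 3^2 × 5 × 7 × 19 × 61 = 365085.
Smallest N > 933 is LCM + 933 = 365085 + 933 = 366018.

366018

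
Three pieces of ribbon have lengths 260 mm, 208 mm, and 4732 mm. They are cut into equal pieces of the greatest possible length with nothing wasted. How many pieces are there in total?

Piece length = gcd(260, 208, 4732).
260 = 2^2 × 5 × 13
208 = 2^4 × 13
4732 = 2^2 × 7 × 13^2
gcd(260, 208, 4732) = 2^2 × 13 = 52.
Total pieces = 260/52 + 208/52 + 4732/52 = 5 + 4 + 91 = 100.

100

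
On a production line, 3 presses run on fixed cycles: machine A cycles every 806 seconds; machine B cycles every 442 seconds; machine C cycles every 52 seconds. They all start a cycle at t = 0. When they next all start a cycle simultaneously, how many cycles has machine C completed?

527 cycles

All finish a whole number of cycles simultaneously at t = LCM of the periods.
806 = 2 × 13 × 31
442 = 2 × 13 × 17
52 = 2^2 × 13
LCM(806, 442, 52) = 2^2 × 13 × 17 × 31 = 27404.
Cycles for period 52: 27404 / 52 = 527.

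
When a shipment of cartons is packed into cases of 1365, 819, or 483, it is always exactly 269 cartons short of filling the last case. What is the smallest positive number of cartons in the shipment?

Being 269 short of a full case of size k means N ≡ −269 (mod k), i.e. N + 269 is a multiple of each size.
1365 = 3 × 5 × 7 × 13
819 = 3^2 × 7 × 13
483 = 3 × 7 × 23
LCM(1365, 819, 483) = 3^2 × 5 × 7 × 13 × 23 = 94185.
Smallest positive N is 94185 − 269 = 93916.

93916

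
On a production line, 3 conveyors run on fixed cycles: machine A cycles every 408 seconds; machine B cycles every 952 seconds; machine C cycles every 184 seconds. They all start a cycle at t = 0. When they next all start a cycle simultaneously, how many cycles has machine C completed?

357 cycles

They are all back at their starting positions together after one LCM of the periods.
408 = 2^3 × 3 × 17
952 = 2^3 × 7 × 17
184 = 2^3 × 23
LCM(408, 952, 184) = 2^3 × 3 × 7 × 17 × 23 = 65688.
Cycles for period 184: 65688 / 184 = 357.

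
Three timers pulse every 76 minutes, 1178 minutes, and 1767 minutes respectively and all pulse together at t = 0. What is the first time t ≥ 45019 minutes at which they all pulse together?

49476 minutes

Joint pulses occur at multiples of LCM(76, 1178, 1767).
76 = 2^2 × 19
1178 = 2 × 19 × 31
1767 = 3 × 19 × 31
LCM(76, 1178, 1767) = 2^2 × 3 × 19 × 31 = 7068.
Smallest multiple of 7068 that is ≥ 45019: ⌈45019/7068⌉ × 7068 = 7 × 7068 = 49476.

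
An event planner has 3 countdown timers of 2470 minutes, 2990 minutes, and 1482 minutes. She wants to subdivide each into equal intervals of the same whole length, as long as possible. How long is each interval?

26 minutes

The interval must divide each timer length; the longest such is the gcd.
2470 = 2 × 5 × 13 × 19
2990 = 2 × 5 × 13 × 23
1482 = 2 × 3 × 13 × 19
gcd(2470, 2990, 1482) = 2 × 13 = 26.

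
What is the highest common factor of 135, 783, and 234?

135 = 3^3 × 5
783 = 3^3 × 29
234 = 2 × 3^2 × 13
gcd(135, 783, 234) = 3^2 = 9.

9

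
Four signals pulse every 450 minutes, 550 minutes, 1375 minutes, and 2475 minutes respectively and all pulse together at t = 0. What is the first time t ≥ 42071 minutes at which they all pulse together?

49500 minutes

Joint pulses occur at multiples of LCM(450, 550, 1375, 2475).
450 = 2 × 3^2 × 5^2
550 = 2 × 5^2 × 11
1375 = 5^3 × 11
2475 = 3^2 × 5^2 × 11
LCM(450, 550, 1375, 2475) = 2 × 3^2 × 5^3 × 11 = 24750.
Smallest multiple of 24750 that is ≥ 42071: ⌈42071/24750⌉ × 24750 = 2 × 24750 = 49500.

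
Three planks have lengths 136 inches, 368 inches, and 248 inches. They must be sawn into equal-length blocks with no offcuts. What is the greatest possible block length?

8 inches

This is the greatest common divisor of 136, 368, and 248.
136 = 2^3 × 17
368 = 2^4 × 23
248 = 2^3 × 31
gcd(136, 368, 248) = 2^3 = 8.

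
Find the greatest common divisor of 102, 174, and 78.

6

102 = 2 × 3 × 17
174 = 2 × 3 × 29
78 = 2 × 3 × 13
gcd(102, 174, 78) = 2 × 3 = 6.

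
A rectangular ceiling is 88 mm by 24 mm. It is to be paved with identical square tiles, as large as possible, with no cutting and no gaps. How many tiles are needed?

33

Tile side = gcd(88, 24).
88 = 2^3 × 11
24 = 2^3 × 3
gcd(88, 24) = 2^3 = 8.
Tiles: (88/8) × (24/8) = 11 × 3 = 33.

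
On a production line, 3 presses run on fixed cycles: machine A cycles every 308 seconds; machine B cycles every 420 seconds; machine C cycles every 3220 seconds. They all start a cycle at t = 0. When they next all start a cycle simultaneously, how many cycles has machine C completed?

The first common completion time is the LCM of the periods.
308 = 2^2 × 7 × 11
420 = 2^2 × 3 × 5 × 7
3220 = 2^2 × 5 × 7 × 23
LCM(308, 420, 3220) = 2^2 × 3 × 5 × 7 × 11 × 23 = 106260.
Cycles for period 3220: 106260 / 3220 = 33.

33 cycles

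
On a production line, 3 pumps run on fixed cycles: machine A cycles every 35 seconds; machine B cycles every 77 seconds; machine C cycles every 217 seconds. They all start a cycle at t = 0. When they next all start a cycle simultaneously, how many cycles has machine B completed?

155 cycles

The first common completion time is the LCM of the periods.
35 = 5 × 7
77 = 7 × 11
217 = 7 × 31
LCM(35, 77, 217) = 5 × 7 × 11 × 31 = 11935.
Cycles for period 77: 11935 / 77 = 155.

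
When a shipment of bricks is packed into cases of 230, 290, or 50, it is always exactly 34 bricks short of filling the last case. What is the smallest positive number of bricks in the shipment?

Being 34 short of a full case of size k means N ≡ −34 (mod k), i.e. N + 34 is a multiple of each size.
230 = 2 × 5 × 23
290 = 2 × 5 × 29
50 = 2 × 5^2
LCM(230, 290, 50) = 2 × 5^2 × 23 × 29 = 33350.
Smallest positive N is 33350 − 34 = 33316.

33316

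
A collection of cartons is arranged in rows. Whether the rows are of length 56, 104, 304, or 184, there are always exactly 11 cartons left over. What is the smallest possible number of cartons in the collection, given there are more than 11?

636283

N − 11 must be a common multiple of 56, 104, 304, and 184.
56 = 2^3 × 7
104 = 2^3 × 13
304 = 2^4 × 19
184 = 2^3 × 23
LCM(56, 104, 304, 184) = 2^4 × 7 × 13 × 19 × 23 = 636272.
Smallest N > 11 is LCM + 11 = 636272 + 11 = 636283.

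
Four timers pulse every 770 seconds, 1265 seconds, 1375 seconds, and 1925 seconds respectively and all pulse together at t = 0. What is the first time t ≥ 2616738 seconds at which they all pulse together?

2656500 seconds

Joint pulses occur at multiples of LCM(770, 1265, 1375, 1925).
770 = 2 × 5 × 7 × 11
1265 = 5 × 11 × 23
1375 = 5^3 × 11
1925 = 5^2 × 7 × 11
LCM(770, 1265, 1375, 1925) = 2 × 5^3 × 7 × 11 × 23 = 442750.
Smallest multiple of 442750 that is ≥ 2616738: ⌈2616738/442750⌉ × 442750 = 6 × 442750 = 2656500.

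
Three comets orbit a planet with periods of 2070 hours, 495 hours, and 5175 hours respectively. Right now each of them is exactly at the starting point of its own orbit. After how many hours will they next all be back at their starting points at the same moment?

113850 hours

The first simultaneous occurrence is after LCM of the individual periods.
2070 = 2 × 3^2 × 5 × 23
495 = 3^2 × 5 × 11
5175 = 3^2 × 5^2 × 23
LCM(2070, 495, 5175) = 2 × 3^2 × 5^2 × 11 × 23 = 113850.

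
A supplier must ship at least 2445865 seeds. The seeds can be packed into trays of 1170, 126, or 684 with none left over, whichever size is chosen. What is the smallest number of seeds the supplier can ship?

2489760

The number of seeds must be a common multiple of 1170, 126, and 684, so a multiple of their LCM.
1170 = 2 × 3^2 × 5 × 13
126 = 2 × 3^2 × 7
684 = 2^2 × 3^2 × 19
LCM(1170, 126, 684) = 2^2 × 3^2 × 5 × 7 × 13 × 19 = 311220.
Smallest multiple of 311220 that is ≥ 2445865: ⌈2445865/311220⌉ × 311220 = 8 × 311220 = 2489760.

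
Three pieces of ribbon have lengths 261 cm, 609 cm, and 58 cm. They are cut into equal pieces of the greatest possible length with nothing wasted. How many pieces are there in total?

32

Piece length = gcd(261, 609, 58).
261 = 3^2 × 29
609 = 3 × 7 × 29
58 = 2 × 29
gcd(261, 609, 58) = 29.
Total pieces = 261/29 + 609/29 + 58/29 = 9 + 21 + 2 = 32.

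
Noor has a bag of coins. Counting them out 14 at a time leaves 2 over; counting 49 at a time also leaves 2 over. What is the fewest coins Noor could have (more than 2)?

100

N − 2 must be a common multiple of 14 and 49.
14 = 2 × 7
49 = 7^2
LCM(14, 49) = 2 × 7^2 = 98.
Smallest N > 2 is LCM + 2 = 98 + 2 = 100.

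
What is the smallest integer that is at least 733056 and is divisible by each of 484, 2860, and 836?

1195480

The integer must be a common multiple of 484, 2860, and 836, so a multiple of their LCM.
484 = 2^2 × 11^2
2860 = 2^2 × 5 × 11 × 13
836 = 2^2 × 11 × 19
LCM(484, 2860, 836) = 2^2 × 5 × 11^2 × 13 × 19 = 597740.
Smallest multiple of 597740 that is ≥ 733056: ⌈733056/597740⌉ × 597740 = 2 × 597740 = 1195480.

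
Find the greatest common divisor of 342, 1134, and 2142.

18

342 = 2 × 3^2 × 19
1134 = 2 × 3^4 × 7
2142 = 2 × 3^2 × 7 × 17
gcd(342, 1134, 2142) = 2 × 3^2 = 18.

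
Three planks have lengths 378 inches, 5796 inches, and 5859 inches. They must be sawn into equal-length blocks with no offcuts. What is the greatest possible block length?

63 inches

The block length must divide every plank, so the greatest is gcd(378, 5796, 5859).
378 = 2 × 3^3 × 7
5796 = 2^2 × 3^2 × 7 × 23
5859 = 3^3 × 7 × 31
gcd(378, 5796, 5859) = 3^2 × 7 = 63.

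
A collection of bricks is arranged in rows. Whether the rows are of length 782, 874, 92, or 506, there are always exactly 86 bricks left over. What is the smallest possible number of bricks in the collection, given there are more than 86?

326962

N − 86 must be a common multiple of 782, 874, 92, and 506.
782 = 2 × 17 × 23
874 = 2 × 19 × 23
92 = 2^2 × 23
506 = 2 × 11 × 23
LCM(782, 874, 92, 506) = 2^2 × 11 × 17 × 19 × 23 = 326876.
Smallest N > 86 is LCM + 86 = 326876 + 86 = 326962.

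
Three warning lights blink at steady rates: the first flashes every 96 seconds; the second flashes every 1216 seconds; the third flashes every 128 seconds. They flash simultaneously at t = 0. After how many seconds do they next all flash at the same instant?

We need the least common multiple of the intervals.
96 = 2^5 × 3
1216 = 2^6 × 19
128 = 2^7
LCM(96, 1216, 128) = 2^7 × 3 × 19 = 7296.

7296 seconds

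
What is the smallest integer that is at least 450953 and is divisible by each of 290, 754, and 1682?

The integer must be a common multiple of 290, 754, and 1682, so a multiple of their LCM.
290 = 2 × 5 × 29
754 = 2 × 13 × 29
1682 = 2 × 29^2
LCM(290, 754, 1682) = 2 × 5 × 13 × 29^2 = 109330.
Smallest multiple of 109330 that is ≥ 450953: ⌈450953/109330⌉ × 109330 = 5 × 109330 = 546650.

546650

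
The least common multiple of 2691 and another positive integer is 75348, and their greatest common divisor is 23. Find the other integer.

644

gcd × lcm = product of the two integers, so the other integer is (23 × 75348) / 2691 = 644.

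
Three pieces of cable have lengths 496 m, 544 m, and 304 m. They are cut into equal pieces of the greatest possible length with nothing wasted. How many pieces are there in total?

Piece length = gcd(496, 544, 304).
496 = 2^4 × 31
544 = 2^5 × 17
304 = 2^4 × 19
gcd(496, 544, 304) = 2^4 = 16.
Total pieces = 496/16 + 544/16 + 304/16 = 31 + 34 + 19 = 84.

84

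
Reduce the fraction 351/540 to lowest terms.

13/20

351 = 3^3 × 13
540 = 2^2 × 3^3 × 5
gcd(351, 540) = 3^3 = 27.
Divide numerator and denominator by 27: 351/540 = 13/20.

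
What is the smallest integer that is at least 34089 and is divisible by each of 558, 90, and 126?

The integer must be a common multiple of 558, 90, and 126, so a multiple of their LCM.
558 = 2 × 3^2 × 31
90 = 2 × 3^2 × 5
126 = 2 × 3^2 × 7
LCM(558, 90, 126) = 2 × 3^2 × 5 × 7 × 31 = 19530.
Smallest multiple of 19530 that is ≥ 34089: ⌈34089/19530⌉ × 19530 = 2 × 19530 = 39060.

39060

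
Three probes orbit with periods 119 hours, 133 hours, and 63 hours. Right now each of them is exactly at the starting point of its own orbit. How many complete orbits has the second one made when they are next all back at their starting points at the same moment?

All finish a whole number of cycles simultaneously at t = LCM of the periods.
119 = 7 × 17
133 = 7 × 19
63 = 3^2 × 7
LCM(119, 133, 63) = 3^2 × 7 × 17 × 19 = 20349.
Orbits for period 133: 20349 / 133 = 153.

153 orbits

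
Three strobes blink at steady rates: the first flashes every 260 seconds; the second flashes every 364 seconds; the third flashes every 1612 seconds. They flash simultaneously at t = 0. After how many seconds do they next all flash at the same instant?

56420 seconds

The first simultaneous occurrence is after LCM of the individual periods.
260 = 2^2 × 5 × 13
364 = 2^2 × 7 × 13
1612 = 2^2 × 13 × 31
LCM(260, 364, 1612) = 2^2 × 5 × 7 × 13 × 31 = 56420.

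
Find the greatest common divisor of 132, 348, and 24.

132 = 2^2 × 3 × 11
348 = 2^2 × 3 × 29
24 = 2^3 × 3
gcd(132, 348, 24) = 2^2 × 3 = 12.

12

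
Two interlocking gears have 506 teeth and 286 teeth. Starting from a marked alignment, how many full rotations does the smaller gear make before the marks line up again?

23 rotations

They are all back at their starting positions together after one LCM of the periods.
506 = 2 × 11 × 23
286 = 2 × 11 × 13
LCM(506, 286) = 2 × 11 × 13 × 23 = 6578.
Rotations for period 286: 6578 / 286 = 23.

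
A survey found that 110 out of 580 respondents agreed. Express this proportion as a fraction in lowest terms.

11/58

110 = 2 × 5 × 11
580 = 2^2 × 5 × 29
gcd(110, 580) = 2 × 5 = 10.
Divide numerator and denominator by 10: 110/580 = 11/58.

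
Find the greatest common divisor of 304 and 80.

16

304 = 2^4 × 19
80 = 2^4 × 5
gcd(304, 80) = 2^4 = 16.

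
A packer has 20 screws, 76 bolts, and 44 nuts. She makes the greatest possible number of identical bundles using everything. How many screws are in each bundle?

Number of bundles = gcd(20, 76, 44).
20 = 2^2 × 5
76 = 2^2 × 19
44 = 2^2 × 11
gcd(20, 76, 44) = 2^2 = 4.
screws per bundle = 20 / 4 = 5.

5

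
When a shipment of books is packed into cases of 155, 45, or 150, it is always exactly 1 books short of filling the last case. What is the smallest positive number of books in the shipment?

Being 1 short of a full case of size k means N ≡ −1 (mod k), i.e. N + 1 is a multiple of each size.
155 = 5 × 31
45 = 3^2 × 5
150 = 2 × 3 × 5^2
LCM(155, 45, 150) = 2 × 3^2 × 5^2 × 31 = 13950.
Smallest positive N is 13950 − 1 = 13949.

13949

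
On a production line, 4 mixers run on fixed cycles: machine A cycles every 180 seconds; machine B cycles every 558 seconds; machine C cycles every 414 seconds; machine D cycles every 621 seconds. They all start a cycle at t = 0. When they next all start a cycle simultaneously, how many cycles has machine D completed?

620 cycles

They are all back at their starting positions together after one LCM of the periods.
180 = 2^2 × 3^2 × 5
558 = 2 × 3^2 × 31
414 = 2 × 3^2 × 23
621 = 3^3 × 23
LCM(180, 558, 414, 621) = 2^2 × 3^3 × 5 × 23 × 31 = 385020.
Cycles for period 621: 385020 / 621 = 620.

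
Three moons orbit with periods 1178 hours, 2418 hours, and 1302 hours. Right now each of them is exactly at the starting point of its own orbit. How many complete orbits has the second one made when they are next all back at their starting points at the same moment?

They are all back at their starting positions together after one LCM of the periods.
1178 = 2 × 19 × 31
2418 = 2 × 3 × 13 × 31
1302 = 2 × 3 × 7 × 31
LCM(1178, 2418, 1302) = 2 × 3 × 7 × 13 × 19 × 31 = 321594.
Orbits for period 2418: 321594 / 2418 = 133.

133 orbits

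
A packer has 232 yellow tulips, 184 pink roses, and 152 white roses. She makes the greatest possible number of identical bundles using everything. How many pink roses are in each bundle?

Number of bundles = gcd(232, 184, 152).
232 = 2^3 × 29
184 = 2^3 × 23
152 = 2^3 × 19
gcd(232, 184, 152) = 2^3 = 8.
pink roses per bundle = 184 / 8 = 23.

23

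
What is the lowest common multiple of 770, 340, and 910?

340340

770 = 2 × 5 × 7 × 11
340 = 2^2 × 5 × 17
910 = 2 × 5 × 7 × 13
LCM(770, 340, 910) = 2^2 × 5 × 7 × 11 × 13 × 17 = 340340.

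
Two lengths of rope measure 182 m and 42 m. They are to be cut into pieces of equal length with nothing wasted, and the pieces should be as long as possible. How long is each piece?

14 m

The greatest length dividing all of 182 and 42 is their gcd.
182 = 2 × 7 × 13
42 = 2 × 3 × 7
gcd(182, 42) = 2 × 7 = 14.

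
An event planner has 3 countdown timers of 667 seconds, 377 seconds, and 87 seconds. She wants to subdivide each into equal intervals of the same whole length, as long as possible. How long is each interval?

The interval must divide each timer length; the longest such is the gcd.
667 = 23 × 29
377 = 13 × 29
87 = 3 × 29
gcd(667, 377, 87) = 29.

29 seconds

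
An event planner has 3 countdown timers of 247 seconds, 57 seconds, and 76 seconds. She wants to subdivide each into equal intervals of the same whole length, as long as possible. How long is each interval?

19 seconds

The interval must divide each timer length; the longest such is the gcd.
247 = 13 × 19
57 = 3 × 19
76 = 2^2 × 19
gcd(247, 57, 76) = 19.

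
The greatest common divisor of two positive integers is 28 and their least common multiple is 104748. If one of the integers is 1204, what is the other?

2436

For two integers, gcd × lcm = product, so the other is (28 × 104748) / 1204 = 2932944 / 1204 = 2436.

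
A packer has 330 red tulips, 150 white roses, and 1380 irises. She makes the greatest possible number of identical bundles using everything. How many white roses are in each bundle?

Number of bundles = gcd(330, 150, 1380).
330 = 2 × 3 × 5 × 11
150 = 2 × 3 × 5^2
1380 = 2^2 × 3 × 5 × 23
gcd(330, 150, 1380) = 2 × 3 × 5 = 30.
white roses per bundle = 150 / 30 = 5.

5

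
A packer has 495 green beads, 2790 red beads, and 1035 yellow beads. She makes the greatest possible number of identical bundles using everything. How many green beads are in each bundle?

Number of bundles = gcd(495, 2790, 1035).
495 = 3^2 × 5 × 11
2790 = 2 × 3^2 × 5 × 31
1035 = 3^2 × 5 × 23
gcd(495, 2790, 1035) = 3^2 × 5 = 45.
green beads per bundle = 495 / 45 = 11.

11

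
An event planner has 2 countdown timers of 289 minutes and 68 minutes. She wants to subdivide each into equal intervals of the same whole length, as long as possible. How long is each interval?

17 minutes

The interval must divide each timer length; the longest such is the gcd.
289 = 17^2
68 = 2^2 × 17
gcd(289, 68) = 17.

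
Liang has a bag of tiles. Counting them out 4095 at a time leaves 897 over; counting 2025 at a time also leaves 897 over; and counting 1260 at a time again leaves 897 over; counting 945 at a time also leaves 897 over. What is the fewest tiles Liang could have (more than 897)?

N − 897 must be a common multiple of 4095, 2025, 1260, and 945.
4095 = 3^2 × 5 × 7 × 13
2025 = 3^4 × 5^2
1260 = 2^2 × 3^2 × 5 × 7
945 = 3^3 × 5 × 7
LCM(4095, 2025, 1260, 945) = 2^2 × 3^4 × 5^2 × 7 × 13 = 737100.
Smallest N > 897 is LCM + 897 = 737100 + 897 = 737997.

737997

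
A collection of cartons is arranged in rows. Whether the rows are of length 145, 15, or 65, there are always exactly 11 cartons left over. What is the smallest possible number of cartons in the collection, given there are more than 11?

N − 11 must be a common multiple of 145, 15, and 65.
145 = 5 × 29
15 = 3 × 5
65 = 5 × 13
LCM(145, 15, 65) = 3 × 5 × 13 × 29 = 5655.
Smallest N > 11 is LCM + 11 = 5655 + 11 = 5666.

5666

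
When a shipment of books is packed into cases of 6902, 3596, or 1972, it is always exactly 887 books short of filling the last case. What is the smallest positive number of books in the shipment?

427037

Being 887 short of a full case of size k means N ≡ −887 (mod k), i.e. N + 887 is a multiple of each size.
6902 = 2 × 7 × 17 × 29
3596 = 2^2 × 29 × 31
1972 = 2^2 × 17 × 29
LCM(6902, 3596, 1972) = 2^2 × 7 × 17 × 29 × 31 = 427924.
Smallest positive N is 427924 − 887 = 427037.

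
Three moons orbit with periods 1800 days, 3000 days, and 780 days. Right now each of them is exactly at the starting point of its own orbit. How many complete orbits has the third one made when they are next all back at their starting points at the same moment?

The first common completion time is the LCM of the periods.
1800 = 2^3 × 3^2 × 5^2
3000 = 2^3 × 3 × 5^3
780 = 2^2 × 3 × 5 × 13
LCM(1800, 3000, 780) = 2^3 × 3^2 × 5^3 × 13 = 117000.
Orbits for period 780: 117000 / 780 = 150.

150 orbits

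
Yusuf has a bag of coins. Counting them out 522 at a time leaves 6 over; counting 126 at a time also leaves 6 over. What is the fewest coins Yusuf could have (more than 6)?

N − 6 must be a common multiple of 522 and 126.
522 = 2 × 3^2 × 29
126 = 2 × 3^2 × 7
LCM(522, 126) = 2 × 3^2 × 7 × 29 = 3654.
Smallest N > 6 is LCM + 6 = 3654 + 6 = 3660.

3660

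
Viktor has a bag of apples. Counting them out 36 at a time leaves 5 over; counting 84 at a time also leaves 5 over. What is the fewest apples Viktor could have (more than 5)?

257

N − 5 must be a common multiple of 36 and 84.
36 = 2^2 × 3^2
84 = 2^2 × 3 × 7
LCM(36, 84) = 2^2 × 3^2 × 7 = 252.
Smallest N > 5 is LCM + 5 = 252 + 5 = 257.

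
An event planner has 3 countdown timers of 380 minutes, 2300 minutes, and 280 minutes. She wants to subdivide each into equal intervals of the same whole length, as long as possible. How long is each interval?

The interval must divide each timer length; the longest such is the gcd.
380 = 2^2 × 5 × 19
2300 = 2^2 × 5^2 × 23
280 = 2^3 × 5 × 7
gcd(380, 2300, 280) = 2^2 × 5 = 20.

20 minutes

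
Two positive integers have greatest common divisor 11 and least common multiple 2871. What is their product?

For any two positive integers, gcd × lcm = product = 11 × 2871 = 31581.

31581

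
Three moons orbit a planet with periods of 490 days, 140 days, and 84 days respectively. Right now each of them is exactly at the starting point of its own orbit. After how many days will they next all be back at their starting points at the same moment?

They coincide at every common multiple of the periods; the first is the LCM.
490 = 2 × 5 × 7^2
140 = 2^2 × 5 × 7
84 = 2^2 × 3 × 7
LCM(490, 140, 84) = 2^2 × 3 × 5 × 7^2 = 2940.

2940 days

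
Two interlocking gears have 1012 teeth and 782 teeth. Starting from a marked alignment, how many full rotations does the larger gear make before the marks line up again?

17 rotations

The first common completion time is the LCM of the periods.
1012 = 2^2 × 11 × 23
782 = 2 × 17 × 23
LCM(1012, 782) = 2^2 × 11 × 17 × 23 = 17204.
Rotations for period 1012: 17204 / 1012 = 17.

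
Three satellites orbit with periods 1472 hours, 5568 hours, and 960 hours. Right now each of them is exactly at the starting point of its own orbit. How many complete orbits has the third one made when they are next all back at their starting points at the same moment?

They are all back at their starting positions together after one LCM of the periods.
1472 = 2^6 × 23
5568 = 2^6 × 3 × 29
960 = 2^6 × 3 × 5
LCM(1472, 5568, 960) = 2^6 × 3 × 5 × 23 × 29 = 640320.
Orbits for period 960: 640320 / 960 = 667.

667 orbits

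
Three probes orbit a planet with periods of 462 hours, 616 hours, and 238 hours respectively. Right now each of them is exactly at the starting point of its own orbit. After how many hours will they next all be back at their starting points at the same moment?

31416 hours

They coincide at every common multiple of the periods; the first is the LCM.
462 = 2 × 3 × 7 × 11
616 = 2^3 × 7 × 11
238 = 2 × 7 × 17
LCM(462, 616, 238) = 2^3 × 3 × 7 × 11 × 17 = 31416.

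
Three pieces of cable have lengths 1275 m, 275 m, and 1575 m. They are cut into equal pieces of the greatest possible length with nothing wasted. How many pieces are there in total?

125

Piece length = gcd(1275, 275, 1575).
1275 = 3 × 5^2 × 17
275 = 5^2 × 11
1575 = 3^2 × 5^2 × 7
gcd(1275, 275, 1575) = 5^2 = 25.
Total pieces = 1275/25 + 275/25 + 1575/25 = 51 + 11 + 63 = 125.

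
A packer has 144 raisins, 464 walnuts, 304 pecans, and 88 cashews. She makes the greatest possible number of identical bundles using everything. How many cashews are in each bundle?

Number of bundles = gcd(144, 464, 304, 88).
144 = 2^4 × 3^2
464 = 2^4 × 29
304 = 2^4 × 19
88 = 2^3 × 11
gcd(144, 464, 304, 88) = 2^3 = 8.
cashews per bundle = 88 / 8 = 11.

11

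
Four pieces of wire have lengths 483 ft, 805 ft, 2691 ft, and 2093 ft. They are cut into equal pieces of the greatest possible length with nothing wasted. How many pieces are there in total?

Piece length = gcd(483, 805, 2691, 2093).
483 = 3 × 7 × 23
805 = 5 × 7 × 23
2691 = 3^2 × 13 × 23
2093 = 7 × 13 × 23
gcd(483, 805, 2691, 2093) = 23.
Total pieces = 483/23 + 805/23 + 2691/23 + 2093/23 = 21 + 35 + 117 + 91 = 264.

264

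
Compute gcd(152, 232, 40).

8

152 = 2^3 × 19
232 = 2^3 × 29
40 = 2^3 × 5
gcd(152, 232, 40) = 2^3 = 8.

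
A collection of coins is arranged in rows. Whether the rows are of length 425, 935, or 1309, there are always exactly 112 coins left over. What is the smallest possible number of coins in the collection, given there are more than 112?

N − 112 must be a common multiple of 425, 935, and 1309.
425 = 5^2 × 17
935 = 5 × 11 × 17
1309 = 7 × 11 × 17
LCM(425, 935, 1309) = 5^2 × 7 × 11 × 17 = 32725.
Smallest N > 112 is LCM + 112 = 32725 + 112 = 32837.

32837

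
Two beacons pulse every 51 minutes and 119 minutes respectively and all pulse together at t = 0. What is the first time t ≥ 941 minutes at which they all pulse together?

1071 minutes

Joint pulses occur at multiples of LCM(51, 119).
51 = 3 × 17
119 = 7 × 17
LCM(51, 119) = 3 × 7 × 17 = 357.
Smallest multiple of 357 that is ≥ 941: ⌈941/357⌉ × 357 = 3 × 357 = 1071.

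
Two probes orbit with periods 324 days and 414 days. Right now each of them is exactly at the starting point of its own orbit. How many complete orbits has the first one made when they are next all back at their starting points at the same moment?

All finish a whole number of cycles simultaneously at t = LCM of the periods.
324 = 2^2 × 3^4
414 = 2 × 3^2 × 23
LCM(324, 414) = 2^2 × 3^4 × 23 = 7452.
Orbits for period 324: 7452 / 324 = 23.

23 orbits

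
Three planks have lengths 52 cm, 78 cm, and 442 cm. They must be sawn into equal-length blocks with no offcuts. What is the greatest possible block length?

26 cm

The block length must divide every plank, so the greatest is gcd(52, 78, 442).
52 = 2^2 × 13
78 = 2 × 3 × 13
442 = 2 × 13 × 17
gcd(52, 78, 442) = 2 × 13 = 26.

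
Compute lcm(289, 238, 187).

44506

289 = 17^2
238 = 2 × 7 × 17
187 = 11 × 17
LCM(289, 238, 187) = 2 × 7 × 11 × 17^2 = 44506.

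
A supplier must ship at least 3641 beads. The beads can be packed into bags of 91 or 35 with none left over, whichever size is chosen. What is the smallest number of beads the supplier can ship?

The number of beads must be a common multiple of 91 and 35, so a multiple of their LCM.
91 = 7 × 13
35 = 5 × 7
LCM(91, 35) = 5 × 7 × 13 = 455.
Smallest multiple of 455 that is ≥ 3641: ⌈3641/455⌉ × 455 = 9 × 455 = 4095.

4095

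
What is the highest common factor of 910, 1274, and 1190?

14

910 = 2 × 5 × 7 × 13
1274 = 2 × 7^2 × 13
1190 = 2 × 5 × 7 × 17
gcd(910, 1274, 1190) = 2 × 7 = 14.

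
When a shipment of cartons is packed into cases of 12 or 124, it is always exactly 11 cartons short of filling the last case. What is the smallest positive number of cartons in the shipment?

361

Being 11 short of a full case of size k means N ≡ −11 (mod k), i.e. N + 11 is a multiple of each size.
12 = 2^2 × 3
124 = 2^2 × 31
LCM(12, 124) = 2^2 × 3 × 31 = 372.
Smallest positive N is 372 − 11 = 361.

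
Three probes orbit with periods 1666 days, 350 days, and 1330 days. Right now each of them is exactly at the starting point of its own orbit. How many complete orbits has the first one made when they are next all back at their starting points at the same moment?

475 orbits

They are all back at their starting positions together after one LCM of the periods.
1666 = 2 × 7^2 × 17
350 = 2 × 5^2 × 7
1330 = 2 × 5 × 7 × 19
LCM(1666, 350, 1330) = 2 × 5^2 × 7^2 × 17 × 19 = 791350.
Orbits for period 1666: 791350 / 1666 = 475.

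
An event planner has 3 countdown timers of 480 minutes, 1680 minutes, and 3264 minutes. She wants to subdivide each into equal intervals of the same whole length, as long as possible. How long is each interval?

The interval must divide each timer length; the longest such is the gcd.
480 = 2^5 × 3 × 5
1680 = 2^4 × 3 × 5 × 7
3264 = 2^6 × 3 × 17
gcd(480, 1680, 3264) = 2^4 × 3 = 48.

48 minutes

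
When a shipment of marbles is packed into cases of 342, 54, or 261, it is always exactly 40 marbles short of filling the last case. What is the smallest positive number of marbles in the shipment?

29714

Being 40 short of a full case of size k means N ≡ −40 (mod k), i.e. N + 40 is a multiple of each size.
342 = 2 × 3^2 × 19
54 = 2 × 3^3
261 = 3^2 × 29
LCM(342, 54, 261) = 2 × 3^3 × 19 × 29 = 29754.
Smallest positive N is 29754 − 40 = 29714.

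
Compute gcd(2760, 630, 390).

2760 = 2^3 × 3 × 5 × 23
630 = 2 × 3^2 × 5 × 7
390 = 2 × 3 × 5 × 13
gcd(2760, 630, 390) = 2 × 3 × 5 = 30.

30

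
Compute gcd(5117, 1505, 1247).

43

5117 = 7 × 17 × 43
1505 = 5 × 7 × 43
1247 = 29 × 43
gcd(5117, 1505, 1247) = 43.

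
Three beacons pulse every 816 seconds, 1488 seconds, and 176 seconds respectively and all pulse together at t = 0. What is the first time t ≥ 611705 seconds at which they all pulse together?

834768 seconds

Joint pulses occur at multiples of LCM(816, 1488, 176).
816 = 2^4 × 3 × 17
1488 = 2^4 × 3 × 31
176 = 2^4 × 11
LCM(816, 1488, 176) = 2^4 × 3 × 11 × 17 × 31 = 278256.
Smallest multiple of 278256 that is ≥ 611705: ⌈611705/278256⌉ × 278256 = 3 × 278256 = 834768.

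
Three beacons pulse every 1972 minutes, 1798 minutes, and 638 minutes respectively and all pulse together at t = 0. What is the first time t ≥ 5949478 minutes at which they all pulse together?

Joint pulses occur at multiples of LCM(1972, 1798, 638).
1972 = 2^2 × 17 × 29
1798 = 2 × 29 × 31
638 = 2 × 11 × 29
LCM(1972, 1798, 638) = 2^2 × 11 × 17 × 29 × 31 = 672452.
Smallest multiple of 672452 that is ≥ 5949478: ⌈5949478/672452⌉ × 672452 = 9 × 672452 = 6052068.

6052068 minutes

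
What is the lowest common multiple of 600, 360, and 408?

30600

600 = 2^3 × 3 × 5^2
360 = 2^3 × 3^2 × 5
408 = 2^3 × 3 × 17
LCM(600, 360, 408) = 2^3 × 3^2 × 5^2 × 17 = 30600.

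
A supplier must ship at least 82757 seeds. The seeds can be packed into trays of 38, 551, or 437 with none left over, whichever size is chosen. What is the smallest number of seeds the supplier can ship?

101384

The number of seeds must be a common multiple of 38, 551, and 437, so a multiple of their LCM.
38 = 2 × 19
551 = 19 × 29
437 = 19 × 23
LCM(38, 551, 437) = 2 × 19 × 23 × 29 = 25346.
Smallest multiple of 25346 that is ≥ 82757: ⌈82757/25346⌉ × 25346 = 4 × 25346 = 101384.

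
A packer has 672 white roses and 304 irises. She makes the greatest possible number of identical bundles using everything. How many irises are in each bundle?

Number of bundles = gcd(672, 304).
672 = 2^5 × 3 × 7
304 = 2^4 × 19
gcd(672, 304) = 2^4 = 16.
irises per bundle = 304 / 16 = 19.

19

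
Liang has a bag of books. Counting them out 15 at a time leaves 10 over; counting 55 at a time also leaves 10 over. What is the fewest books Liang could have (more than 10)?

175

N − 10 must be a common multiple of 15 and 55.
15 = 3 × 5
55 = 5 × 11
LCM(15, 55) = 3 × 5 × 11 = 165.
Smallest N > 10 is LCM + 10 = 165 + 10 = 175.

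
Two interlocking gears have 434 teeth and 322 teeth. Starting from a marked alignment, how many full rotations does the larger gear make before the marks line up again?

The first common completion time is the LCM of the periods.
434 = 2 × 7 × 31
322 = 2 × 7 × 23
LCM(434, 322) = 2 × 7 × 23 × 31 = 9982.
Rotations for period 434: 9982 / 434 = 23.

23 rotations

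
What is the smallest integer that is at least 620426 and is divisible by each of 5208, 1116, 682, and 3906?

The integer must be a common multiple of 5208, 1116, 682, and 3906, so a multiple of their LCM.
5208 = 2^3 × 3 × 7 × 31
1116 = 2^2 × 3^2 × 31
682 = 2 × 11 × 31
3906 = 2 × 3^2 × 7 × 31
LCM(5208, 1116, 682, 3906) = 2^3 × 3^2 × 7 × 11 × 31 = 171864.
Smallest multiple of 171864 that is ≥ 620426: ⌈620426/171864⌉ × 171864 = 4 × 171864 = 687456.

687456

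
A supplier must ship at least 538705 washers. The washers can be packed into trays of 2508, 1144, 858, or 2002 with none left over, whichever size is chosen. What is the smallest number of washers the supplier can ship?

The number of washers must be a common multiple of 2508, 1144, 858, and 2002, so a multiple of their LCM.
2508 = 2^2 × 3 × 11 × 19
1144 = 2^3 × 11 × 13
858 = 2 × 3 × 11 × 13
2002 = 2 × 7 × 11 × 13
LCM(2508, 1144, 858, 2002) = 2^3 × 3 × 7 × 11 × 13 × 19 = 456456.
Smallest multiple of 456456 that is ≥ 538705: ⌈538705/456456⌉ × 456456 = 2 × 456456 = 912912.

912912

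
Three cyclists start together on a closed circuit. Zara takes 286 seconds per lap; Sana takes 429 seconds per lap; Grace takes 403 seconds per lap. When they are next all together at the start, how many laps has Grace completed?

All finish a whole number of cycles simultaneously at t = LCM of the periods.
286 = 2 × 11 × 13
429 = 3 × 11 × 13
403 = 13 × 31
LCM(286, 429, 403) = 2 × 3 × 11 × 13 × 31 = 26598.
Laps for period 403: 26598 / 403 = 66.

66 laps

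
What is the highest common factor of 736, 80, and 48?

736 = 2^5 × 23
80 = 2^4 × 5
48 = 2^4 × 3
gcd(736, 80, 48) = 2^4 = 16.

16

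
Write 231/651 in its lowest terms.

11/31

231 = 3 × 7 × 11
651 = 3 × 7 × 31
gcd(231, 651) = 3 × 7 = 21.
Divide numerator and denominator by 21: 231/651 = 11/31.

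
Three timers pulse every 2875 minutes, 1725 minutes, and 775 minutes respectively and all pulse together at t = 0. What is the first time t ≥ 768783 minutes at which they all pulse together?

Joint pulses occur at multiples of LCM(2875, 1725, 775).
2875 = 5^3 × 23
1725 = 3 × 5^2 × 23
775 = 5^2 × 31
LCM(2875, 1725, 775) = 3 × 5^3 × 23 × 31 = 267375.
Smallest multiple of 267375 that is ≥ 768783: ⌈768783/267375⌉ × 267375 = 3 × 267375 = 802125.

802125 minutes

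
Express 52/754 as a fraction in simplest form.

52 = 2^2 × 13
754 = 2 × 13 × 29
gcd(52, 754) = 2 × 13 = 26.
Divide numerator and denominator by 26: 52/754 = 2/29.

2/29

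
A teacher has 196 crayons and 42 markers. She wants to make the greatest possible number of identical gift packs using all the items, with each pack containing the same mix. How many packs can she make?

By the Euclidean algorithm:
196 = 4 × 42 + 28
42 = 1 × 28 + 14
28 = 2 × 14 + 0
gcd(196, 42) = 14.

14 packs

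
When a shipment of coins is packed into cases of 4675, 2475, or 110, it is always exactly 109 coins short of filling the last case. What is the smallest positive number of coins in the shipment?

84041

Being 109 short of a full case of size k means N ≡ −109 (mod k), i.e. N + 109 is a multiple of each size.
4675 = 5^2 × 11 × 17
2475 = 3^2 × 5^2 × 11
110 = 2 × 5 × 11
LCM(4675, 2475, 110) = 2 × 3^2 × 5^2 × 11 × 17 = 84150.
Smallest positive N is 84150 − 109 = 84041.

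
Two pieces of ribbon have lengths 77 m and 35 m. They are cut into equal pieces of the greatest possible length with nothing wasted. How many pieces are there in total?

Piece length = gcd(77, 35).
77 = 7 × 11
35 = 5 × 7
gcd(77, 35) = 7.
Total pieces = 77/7 + 35/7 = 11 + 5 = 16.

16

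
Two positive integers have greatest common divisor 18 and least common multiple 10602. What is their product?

190836

For any two positive integers, gcd × lcm = product = 18 × 10602 = 190836.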